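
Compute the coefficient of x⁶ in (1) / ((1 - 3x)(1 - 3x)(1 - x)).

The denominator gives the recurrence a_n = 7a_(n−1) − 15a_(n−2) + 9a_(n−3) for n ≥ 3; the numerator fixes a_0 = 1, a_1 = 7, a_2 = 34.
Iterating: 1, 7, 34, 142, 547, 2005, 7108, so a_6 = 7108.

7108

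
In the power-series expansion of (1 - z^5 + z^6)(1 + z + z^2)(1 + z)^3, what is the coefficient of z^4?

4

(1 - z^5 + z^6) has coefficients 1,0,0,0,0 for degrees 0…4.
(1 + z + z^2) has coefficients 1,1,1,0,0 for degrees 0…4.
Finally multiplying by (1 + z)^3, the product of all factors after the first has coefficients 1,4,7,7,4 for degrees 0…4.
[z^4] = 1·4 = 4.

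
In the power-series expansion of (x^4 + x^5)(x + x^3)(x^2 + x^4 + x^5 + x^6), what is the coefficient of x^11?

(x^4 + x^5) has coefficients 0,0,0,0,1,1 for degrees 0…5.
(x + x^3) has coefficients 0,1,0,1,0,0,0,0,0,0,0,0 for degrees 0…11.
Finally multiplying by (x^2 + x^4 + x^5 + x^6), the product of all factors after the first has coefficients 0,0,0,1,0,2,1,2,1,1,0,0 for degrees 0…11.
[x^11] = 1·2 + 1·1 = 3.

3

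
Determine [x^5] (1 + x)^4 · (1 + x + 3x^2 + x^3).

(1 + x)^4 has coefficients 1,4,6,4,1 for degrees 0…4.
(1 + x + 3x^2 + x^3) has coefficients 1,1,3,1,0,0 for degrees 0…5.
[x^5] = 1·0 + 4·0 + 6·1 + 4·3 + 1·1 = 19.

19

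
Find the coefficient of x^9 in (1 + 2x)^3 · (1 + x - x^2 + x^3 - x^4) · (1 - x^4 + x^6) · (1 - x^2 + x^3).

(1 + 2x)^3 has coefficients 1,6,12,8 for degrees 0…3.
(1 + x - x^2 + x^3 - x^4) has coefficients 1,1,-1,1,-1,0,0,0,0,0 for degrees 0…9.
Multiplying by (1 - x^4 + x^6) gives running coefficients 1,1,-1,1,-2,-1,2,0,0,1 for degrees 0…9.
Finally multiplying by (1 - x^2 + x^3), the product of all factors after the first has coefficients 1,1,-2,1,0,-3,5,-1,-3,3 for degrees 0…9.
[x^9] = 1·3 + 6·(-3) + 12·(-1) + 8·5 = 13.

13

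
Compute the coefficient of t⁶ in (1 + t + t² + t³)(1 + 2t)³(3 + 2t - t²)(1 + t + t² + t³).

(1 + t + t² + t³) has coefficients 1,1,1,1 for degrees 0…3.
(1 + 2t)³ has coefficients 1,6,12,8,0,0,0 for degrees 0…6.
Multiplying by (3 + 2t - t²) gives running coefficients 3,20,47,42,4,-8,0 for degrees 0…6.
Finally multiplying by (1 + t + t² + t³), the product of all factors after the first has coefficients 3,23,70,112,113,85,38 for degrees 0…6.
[t⁶] = 1·38 + 1·85 + 1·113 + 1·112 = 348.

348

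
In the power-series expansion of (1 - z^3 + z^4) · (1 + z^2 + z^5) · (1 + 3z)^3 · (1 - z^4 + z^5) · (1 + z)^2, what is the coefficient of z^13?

46

(1 - z^3 + z^4) has coefficients 1,0,0,-1,1 for degrees 0…4.
(1 + z^2 + z^5) has coefficients 1,0,1,0,0,1,0,0,0,0,0,0,0,0 for degrees 0…13.
Multiplying by (1 + 3z)^3 gives running coefficients 1,9,28,36,27,28,9,27,27,0,0,0,0,0 for degrees 0…13.
Multiplying by (1 - z^4 + z^5) gives running coefficients 1,9,28,36,26,20,-10,19,36,-1,19,-18,0,27 for degrees 0…13.
Finally multiplying by (1 + z)^2, the product of all factors after the first has coefficients 1,11,47,101,126,108,56,19,64,90,53,19,-17,9 for degrees 0…13.
[z^13] = 1·9 − 1·53 + 1·90 = 46.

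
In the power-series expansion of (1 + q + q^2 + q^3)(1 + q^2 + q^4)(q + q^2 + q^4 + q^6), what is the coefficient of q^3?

3

(1 + q + q^2 + q^3) has coefficients 1,1,1,1 for degrees 0…3.
(1 + q^2 + q^4) has coefficients 1,0,1,0 for degrees 0…3.
Finally multiplying by (q + q^2 + q^4 + q^6), the product of all factors after the first has coefficients 0,1,1,1 for degrees 0…3.
[q^3] = 1·1 + 1·1 + 1·1 + 1·0 = 3.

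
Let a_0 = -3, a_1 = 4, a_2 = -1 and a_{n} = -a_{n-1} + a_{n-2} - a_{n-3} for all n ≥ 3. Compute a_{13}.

3018

The ordinary generating function has denominator 1 + z - z^2 + z^3.
Iterating the recurrence: a_0,…,a_{13} = -3, 4, -1, 8, -13, 22, -43, 78, -143, 264, -485, 892, -1641, 3018.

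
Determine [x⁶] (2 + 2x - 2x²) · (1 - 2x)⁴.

(2 + 2x - 2x²) has coefficients 2,2,-2 for degrees 0…2.
(1 - 2x)⁴ has coefficients 1,-8,24,-32,16,0,0 for degrees 0…6.
[x⁶] = 2·0 + 2·0 − 2·16 = -32.

-32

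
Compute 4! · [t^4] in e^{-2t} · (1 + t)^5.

-24

The EGF product rule gives c_4 = Σ_{k_1+k_2=4} C(4; k_1,k_2) · ∏ g_i(k_i), where e^{-2t} gives (-2)^k; (1+t)^5 gives the falling factorial (5)_k.
g_1(k) for k = 0…4: 1, -2, 4, -8, 16.
g_2(k) for k = 0…4: 1, 5, 20, 60, 120.
c_4 = Σ_k C(4,k)·g_1(k)·g_2(4−k) = 1·1·120 + 4·(-2)·60 + 6·4·20 + 4·(-8)·5 + 1·16·1 = 120 − 480 + 480 − 160 + 16 = -24.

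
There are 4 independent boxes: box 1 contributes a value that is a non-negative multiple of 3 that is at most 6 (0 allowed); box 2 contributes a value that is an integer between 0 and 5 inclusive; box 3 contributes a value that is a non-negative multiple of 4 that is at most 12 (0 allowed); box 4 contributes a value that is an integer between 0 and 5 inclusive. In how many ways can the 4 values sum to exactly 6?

13

The generating function for the choices is (1 + z³ + z⁶)·(1 + z + z² + z³ + z⁴ + z⁵)·(1 + z⁴ + z⁸ + z¹²)·(1 + z + z² + z³ + z⁴ + z⁵); the count is [z⁶].
(1 + z³ + z⁶) has coefficients 1,0,0,1,0,0,1 for degrees 0…6.
(1 + z + z² + z³ + z⁴ + z⁵) has coefficients 1,1,1,1,1,1,0 for degrees 0…6.
Multiplying by (1 + z⁴ + z⁸ + z¹²) gives running coefficients 1,1,1,1,2,2,1 for degrees 0…6.
Finally multiplying by (1 + z + z² + z³ + z⁴ + z⁵), the product of all factors after the first has coefficients 1,2,3,4,6,8,8 for degrees 0…6.
[z⁶] = 1·8 + 1·4 + 1·1 = 13.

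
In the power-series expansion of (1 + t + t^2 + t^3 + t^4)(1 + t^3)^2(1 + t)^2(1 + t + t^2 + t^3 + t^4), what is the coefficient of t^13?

14

(1 + t + t^2 + t^3 + t^4) has coefficients 1,1,1,1,1 for degrees 0…4.
(1 + t^3)^2 has coefficients 1,0,0,2,0,0,1,0,0,0,0,0,0,0 for degrees 0…13.
Multiplying by (1 + t)^2 gives running coefficients 1,2,1,2,4,2,1,2,1,0,0,0,0,0 for degrees 0…13.
Finally multiplying by (1 + t + t^2 + t^3 + t^4), the product of all factors after the first has coefficients 1,3,4,6,10,11,10,11,10,6,4,3,1,0 for degrees 0…13.
[t^13] = 1·0 + 1·1 + 1·3 + 1·4 + 1·6 = 14.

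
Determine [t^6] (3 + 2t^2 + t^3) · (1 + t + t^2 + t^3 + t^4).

(3 + 2t^2 + t^3) has coefficients 3,0,2,1 for degrees 0…3.
(1 + t + t^2 + t^3 + t^4) has coefficients 1,1,1,1,1,0,0 for degrees 0…6.
[t^6] = 3·0 + 2·1 + 1·1 = 3.

3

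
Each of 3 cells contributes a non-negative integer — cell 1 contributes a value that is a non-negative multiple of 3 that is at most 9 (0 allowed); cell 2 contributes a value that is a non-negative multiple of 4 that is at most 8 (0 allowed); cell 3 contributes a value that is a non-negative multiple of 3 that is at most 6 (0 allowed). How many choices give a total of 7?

The generating function for the choices is (1 + z^3 + z^6 + z^9)·(1 + z^4 + z^8)·(1 + z^3 + z^6); the count is [z^7].
(1 + z^3 + z^6 + z^9) has coefficients 1,0,0,1,0,0,1,0 for degrees 0…7.
(1 + z^4 + z^8) has coefficients 1,0,0,0,1,0,0,0 for degrees 0…7.
Finally multiplying by (1 + z^3 + z^6), the product of all factors after the first has coefficients 1,0,0,1,1,0,1,1 for degrees 0…7.
[z^7] = 1·1 + 1·1 + 1·0 = 2.

2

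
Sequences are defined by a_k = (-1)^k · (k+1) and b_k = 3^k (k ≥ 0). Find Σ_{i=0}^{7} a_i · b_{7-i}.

1228

Write out a_i and b_{7-i} for i = 0,…,7 and sum the products.
Σ = 1·2187 − 2·729 + 3·243 − 4·81 + 5·27 − 6·9 + 7·3 − 8·1 = 1228.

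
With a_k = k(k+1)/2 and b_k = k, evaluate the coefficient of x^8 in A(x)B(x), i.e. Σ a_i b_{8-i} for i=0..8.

Write out a_i and b_{8-i} for i = 0,…,8 and sum the products.
Σ = 0·8 + 1·7 + 3·6 + 6·5 + 10·4 + 15·3 + 21·2 + 28·1 + 36·0 = 210.

210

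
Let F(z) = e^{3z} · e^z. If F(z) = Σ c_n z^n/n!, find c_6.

The EGF product rule gives c_6 = Σ_{k_1+k_2=6} C(6; k_1,k_2) · ∏ g_i(k_i), where e^{3z} gives (3)^k; e^z gives (1)^k.
g_1(k) for k = 0…6: 1, 3, 9, 27, 81, 243, 729.
g_2(k) for k = 0…6: 1, 1, 1, 1, 1, 1, 1.
c_6 = Σ_k C(6,k)·g_1(k)·g_2(6−k) = 1·1·1 + 6·3·1 + 15·9·1 + 20·27·1 + 15·81·1 + 6·243·1 + 1·729·1 = 1 + 18 + 135 + 540 + 1215 + 1458 + 729 = 4096.

4096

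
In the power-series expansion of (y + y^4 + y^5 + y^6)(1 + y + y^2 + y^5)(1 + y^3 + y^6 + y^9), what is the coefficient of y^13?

4

(y + y^4 + y^5 + y^6) has coefficients 0,1,0,0,1,1,1 for degrees 0…6.
(1 + y + y^2 + y^5) has coefficients 1,1,1,0,0,1,0,0,0,0,0,0,0,0 for degrees 0…13.
Finally multiplying by (1 + y^3 + y^6 + y^9), the product of all factors after the first has coefficients 1,1,1,1,1,2,1,1,2,1,1,2,0,0 for degrees 0…13.
[y^13] = 1·0 + 1·1 + 1·2 + 1·1 = 4.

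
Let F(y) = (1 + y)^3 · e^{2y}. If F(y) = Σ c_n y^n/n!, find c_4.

The EGF product rule gives c_4 = Σ_{k_1+k_2=4} C(4; k_1,k_2) · ∏ g_i(k_i), where (1+y)^3 gives the falling factorial (3)_k; e^{2y} gives (2)^k.
g_1(k) for k = 0…4: 1, 3, 6, 6, 0.
g_2(k) for k = 0…4: 1, 2, 4, 8, 16.
c_4 = Σ_k C(4,k)·g_1(k)·g_2(4−k) = 1·1·16 + 4·3·8 + 6·6·4 + 4·6·2 = 16 + 96 + 144 + 48 = 304.

304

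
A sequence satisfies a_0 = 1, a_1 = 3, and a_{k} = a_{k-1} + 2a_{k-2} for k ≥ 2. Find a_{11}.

The ordinary generating function has denominator 1 - y - 2y^2.
Iterating the recurrence: a_0,…,a_{11} = 1, 3, 5, 11, 21, 43, 85, 171, 341, 683, 1365, 2731.

2731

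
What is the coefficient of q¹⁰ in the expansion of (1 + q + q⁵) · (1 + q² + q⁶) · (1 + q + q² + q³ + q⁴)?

(1 + q + q⁵) has coefficients 1,1,0,0,0,1 for degrees 0…5.
(1 + q² + q⁶) has coefficients 1,0,1,0,0,0,1,0,0,0,0 for degrees 0…10.
Finally multiplying by (1 + q + q² + q³ + q⁴), the product of all factors after the first has coefficients 1,1,2,2,2,1,2,1,1,1,1 for degrees 0…10.
[q¹⁰] = 1·1 + 1·1 + 1·1 = 3.

3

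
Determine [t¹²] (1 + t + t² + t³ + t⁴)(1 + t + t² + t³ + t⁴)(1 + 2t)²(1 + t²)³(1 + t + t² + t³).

743

(1 + t + t² + t³ + t⁴) has coefficients 1,1,1,1,1 for degrees 0…4.
(1 + t + t² + t³ + t⁴) has coefficients 1,1,1,1,1,0,0,0,0,0,0,0,0 for degrees 0…12.
Multiplying by (1 + 2t)² gives running coefficients 1,5,9,9,9,8,4,0,0,0,0,0,0 for degrees 0…12.
Multiplying by (1 + t²)³ gives running coefficients 1,5,12,24,39,50,59,56,48,33,21,8,4 for degrees 0…12.
Finally multiplying by (1 + t + t² + t³), the product of all factors after the first has coefficients 1,6,18,42,80,125,172,204,213,196,158,110,66 for degrees 0…12.
[t¹²] = 1·66 + 1·110 + 1·158 + 1·196 + 1·213 = 743.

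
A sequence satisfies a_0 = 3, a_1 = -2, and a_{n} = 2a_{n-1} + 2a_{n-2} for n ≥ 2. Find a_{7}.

64

The ordinary generating function has denominator 1 - 2x - 2x^2.
Iterating the recurrence: a_0,…,a_{7} = 3, -2, 2, 0, 4, 8, 24, 64.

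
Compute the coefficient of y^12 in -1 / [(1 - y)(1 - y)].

-13

The denominator gives the recurrence a_n = 2a_(n−1) − a_(n−2) for n ≥ 2; the numerator fixes a_0 = -1, a_1 = -2.
Iterating: -1, -2, -3, -4, -5, -6, -7, -8, -9, -10, -11, -12, -13, so a_12 = -13.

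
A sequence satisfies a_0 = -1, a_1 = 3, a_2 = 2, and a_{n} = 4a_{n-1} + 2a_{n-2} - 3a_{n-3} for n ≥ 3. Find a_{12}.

7594183

The ordinary generating function has denominator 1 - 4x - 2x^2 + 3x^3.
Iterating the recurrence: a_0,…,a_{12} = -1, 3, 2, 17, 63, 280, 1195, 5151, 22154, 95333, 410187, 1764952, 7594183.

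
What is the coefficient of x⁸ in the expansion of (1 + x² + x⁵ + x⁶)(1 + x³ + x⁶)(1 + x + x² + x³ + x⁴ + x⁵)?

7

(1 + x² + x⁵ + x⁶) has coefficients 1,0,1,0,0,1,1 for degrees 0…6.
(1 + x³ + x⁶) has coefficients 1,0,0,1,0,0,1,0,0 for degrees 0…8.
Finally multiplying by (1 + x + x² + x³ + x⁴ + x⁵), the product of all factors after the first has coefficients 1,1,1,2,2,2,2,2,2 for degrees 0…8.
[x⁸] = 1·2 + 1·2 + 1·2 + 1·1 = 7.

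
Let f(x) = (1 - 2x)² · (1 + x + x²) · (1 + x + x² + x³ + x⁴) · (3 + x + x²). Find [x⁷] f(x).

(1 - 2x)² has coefficients 1,-4,4 for degrees 0…2.
(1 + x + x²) has coefficients 1,1,1,0,0,0,0,0 for degrees 0…7.
Multiplying by (1 + x + x² + x³ + x⁴) gives running coefficients 1,2,3,3,3,2,1,0 for degrees 0…7.
Finally multiplying by (3 + x + x²), the product of all factors after the first has coefficients 3,7,12,14,15,12,8,3 for degrees 0…7.
[x⁷] = 1·3 − 4·8 + 4·12 = 19.

19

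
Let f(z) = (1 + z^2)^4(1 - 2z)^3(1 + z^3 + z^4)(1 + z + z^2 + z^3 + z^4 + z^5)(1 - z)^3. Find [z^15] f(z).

108

(1 + z^2)^4 has coefficients 1,0,4,0,6,0,4,0,1 for degrees 0…8.
(1 - 2z)^3 has coefficients 1,-6,12,-8,0,0,0,0,0,0,0,0,0,0,0,0 for degrees 0…15.
Multiplying by (1 + z^3 + z^4) gives running coefficients 1,-6,12,-7,-5,6,4,-8,0,0,0,0,0,0,0,0 for degrees 0…15.
Multiplying by (1 + z + z^2 + z^3 + z^4 + z^5) gives running coefficients 1,-5,7,0,-5,1,4,2,-10,-3,2,-4,-8,0,0,0 for degrees 0…15.
Finally multiplying by (1 - z)^3, the product of all factors after the first has coefficients 1,-8,25,-37,21,9,-14,-2,-5,29,-21,-9,13,10,-20,8 for degrees 0…15.
[z^15] = 1·8 + 4·10 + 6·(-9) + 4·29 + 1·(-2) = 108.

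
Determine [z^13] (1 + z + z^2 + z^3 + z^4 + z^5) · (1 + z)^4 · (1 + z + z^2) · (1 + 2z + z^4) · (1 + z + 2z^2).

160

(1 + z + z^2 + z^3 + z^4 + z^5) has coefficients 1,1,1,1,1,1 for degrees 0…5.
(1 + z)^4 has coefficients 1,4,6,4,1,0,0,0,0,0,0,0,0,0 for degrees 0…13.
Multiplying by (1 + z + z^2) gives running coefficients 1,5,11,14,11,5,1,0,0,0,0,0,0,0 for degrees 0…13.
Multiplying by (1 + 2z + z^4) gives running coefficients 1,7,21,36,40,32,22,16,11,5,1,0,0,0 for degrees 0…13.
Finally multiplying by (1 + z + 2z^2), the product of all factors after the first has coefficients 1,8,30,71,118,144,134,102,71,48,28,11,2,0 for degrees 0…13.
[z^13] = 1·0 + 1·2 + 1·11 + 1·28 + 1·48 + 1·71 = 160.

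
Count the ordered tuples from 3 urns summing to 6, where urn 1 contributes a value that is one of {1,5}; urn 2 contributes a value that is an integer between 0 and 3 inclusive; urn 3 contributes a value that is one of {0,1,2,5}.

4

The generating function for the choices is (y + y^5)·(1 + y + y^2 + y^3)·(1 + y + y^2 + y^5); the count is [y^6].
(y + y^5) has coefficients 0,1,0,0,0,1 for degrees 0…5.
(1 + y + y^2 + y^3) has coefficients 1,1,1,1,0,0,0 for degrees 0…6.
Finally multiplying by (1 + y + y^2 + y^5), the product of all factors after the first has coefficients 1,2,3,3,2,2,1 for degrees 0…6.
[y^6] = 1·2 + 1·2 = 4.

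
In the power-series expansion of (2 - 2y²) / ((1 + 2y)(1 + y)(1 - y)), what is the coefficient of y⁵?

Partial fractions give a closed form: a_n = (2)·(-2)^n.
At n = 5: a_5 = -64.

-64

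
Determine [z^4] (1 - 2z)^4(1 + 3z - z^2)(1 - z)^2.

-201

(1 - 2z)^4 has coefficients 1,-8,24,-32,16 for degrees 0…4.
(1 + 3z - z^2) has coefficients 1,3,-1,0,0 for degrees 0…4.
Finally multiplying by (1 - z)^2, the product of all factors after the first has coefficients 1,1,-6,5,-1 for degrees 0…4.
[z^4] = 1·(-1) − 8·5 + 24·(-6) − 32·1 + 16·1 = -201.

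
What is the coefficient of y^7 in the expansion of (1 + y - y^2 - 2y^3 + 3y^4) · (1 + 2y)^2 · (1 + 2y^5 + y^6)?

(1 + y - y^2 - 2y^3 + 3y^4) has coefficients 1,1,-1,-2,3 for degrees 0…4.
(1 + 2y)^2 has coefficients 1,4,4,0,0,0,0,0 for degrees 0…7.
Finally multiplying by (1 + 2y^5 + y^6), the product of all factors after the first has coefficients 1,4,4,0,0,2,9,12 for degrees 0…7.
[y^7] = 1·12 + 1·9 − 1·2 − 2·0 + 3·0 = 19.

19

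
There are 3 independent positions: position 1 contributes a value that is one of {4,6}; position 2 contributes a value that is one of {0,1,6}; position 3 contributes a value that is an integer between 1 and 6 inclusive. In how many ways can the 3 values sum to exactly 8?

4

The generating function for the choices is (q⁴ + q⁶)·(1 + q + q⁶)·(q + q² + q³ + q⁴ + q⁵ + q⁶); the count is [q⁸].
(q⁴ + q⁶) has coefficients 0,0,0,0,1,0,1 for degrees 0…6.
(1 + q + q⁶) has coefficients 1,1,0,0,0,0,1,0,0 for degrees 0…8.
Finally multiplying by (q + q² + q³ + q⁴ + q⁵ + q⁶), the product of all factors after the first has coefficients 0,1,2,2,2,2,2,2,1 for degrees 0…8.
[q⁸] = 1·2 + 1·2 = 4.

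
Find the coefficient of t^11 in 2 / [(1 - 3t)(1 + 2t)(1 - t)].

317772

Partial fractions give a closed form: a_n = (9/5)·3^n + (8/15)·(-2)^n + (-1/3)·1^n.
At n = 11: a_11 = 317772.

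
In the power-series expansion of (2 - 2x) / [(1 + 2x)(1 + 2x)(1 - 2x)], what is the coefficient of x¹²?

81920

The denominator gives the recurrence a_n = −2a_(n−1) + 4a_(n−2) + 8a_(n−3) for n ≥ 3; the numerator fixes a_0 = 2, a_1 = -6, a_2 = 20.
Iterating: 2, -6, 20, -48, 128, -288, 704, -1536, 3584, -7680, 17408, -36864, 81920, so a_12 = 81920.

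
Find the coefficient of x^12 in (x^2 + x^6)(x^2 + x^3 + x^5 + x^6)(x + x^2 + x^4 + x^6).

(x^2 + x^6) has coefficients 0,0,1,0,0,0,1 for degrees 0…6.
(x^2 + x^3 + x^5 + x^6) has coefficients 0,0,1,1,0,1,1,0,0,0,0,0,0 for degrees 0…12.
Finally multiplying by (x + x^2 + x^4 + x^6), the product of all factors after the first has coefficients 0,0,0,1,2,1,2,3,2,2,1,1,1 for degrees 0…12.
[x^12] = 1·1 + 1·2 = 3.

3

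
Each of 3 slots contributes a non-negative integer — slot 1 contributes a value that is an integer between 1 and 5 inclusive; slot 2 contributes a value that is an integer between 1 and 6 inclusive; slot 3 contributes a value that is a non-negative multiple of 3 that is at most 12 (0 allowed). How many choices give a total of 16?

The generating function for the choices is (y + y^2 + y^3 + y^4 + y^5)·(y + y^2 + y^3 + y^4 + y^5 + y^6)·(1 + y^3 + y^6 + y^9 + y^12); the count is [y^16].
(y + y^2 + y^3 + y^4 + y^5) has coefficients 0,1,1,1,1,1 for degrees 0…5.
(y + y^2 + y^3 + y^4 + y^5 + y^6) has coefficients 0,1,1,1,1,1,1,0,0,0,0,0,0,0,0,0,0 for degrees 0…16.
Finally multiplying by (1 + y^3 + y^6 + y^9 + y^12), the product of all factors after the first has coefficients 0,1,1,1,2,2,2,2,2,2,2,2,2,2,2,2,1 for degrees 0…16.
[y^16] = 1·2 + 1·2 + 1·2 + 1·2 + 1·2 = 10.

10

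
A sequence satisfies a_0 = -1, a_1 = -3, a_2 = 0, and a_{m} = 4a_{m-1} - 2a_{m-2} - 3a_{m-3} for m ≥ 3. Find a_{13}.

The ordinary generating function has denominator 1 - 4z + 2z^2 + 3z^3.
Iterating the recurrence: a_0,…,a_{13} = -1, -3, 0, 9, 45, 162, 531, 1665, 5112, 15525, 46881, 141138, 424215, 1273941.

1273941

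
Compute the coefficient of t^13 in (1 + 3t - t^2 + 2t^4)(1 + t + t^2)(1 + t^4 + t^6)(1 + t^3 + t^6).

(1 + 3t - t^2 + 2t^4) has coefficients 1,3,-1,0,2 for degrees 0…4.
(1 + t + t^2) has coefficients 1,1,1,0,0,0,0,0,0,0,0,0,0,0 for degrees 0…13.
Multiplying by (1 + t^4 + t^6) gives running coefficients 1,1,1,0,1,1,2,1,1,0,0,0,0,0 for degrees 0…13.
Finally multiplying by (1 + t^3 + t^6), the product of all factors after the first has coefficients 1,1,1,1,2,2,3,3,3,2,2,2,2,1 for degrees 0…13.
[t^13] = 1·1 + 3·2 − 1·2 + 2·2 = 9.

9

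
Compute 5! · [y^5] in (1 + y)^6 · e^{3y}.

27693

The EGF product rule gives c_5 = Σ_{k_1+k_2=5} C(5; k_1,k_2) · ∏ g_i(k_i), where (1+y)^6 gives the falling factorial (6)_k; e^{3y} gives (3)^k.
g_1(k) for k = 0…5: 1, 6, 30, 120, 360, 720.
g_2(k) for k = 0…5: 1, 3, 9, 27, 81, 243.
c_5 = Σ_k C(5,k)·g_1(k)·g_2(5−k) = 1·1·243 + 5·6·81 + 10·30·27 + 10·120·9 + 5·360·3 + 1·720·1 = 243 + 2430 + 8100 + 10800 + 5400 + 720 = 27693.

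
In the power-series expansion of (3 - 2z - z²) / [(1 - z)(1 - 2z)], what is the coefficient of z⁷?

448

The denominator gives the recurrence a_n = 3a_(n−1) − 2a_(n−2) for n ≥ 3; the numerator fixes a_0 = 3, a_1 = 7, a_2 = 14.
Iterating: 3, 7, 14, 28, 56, 112, 224, 448, so a_7 = 448.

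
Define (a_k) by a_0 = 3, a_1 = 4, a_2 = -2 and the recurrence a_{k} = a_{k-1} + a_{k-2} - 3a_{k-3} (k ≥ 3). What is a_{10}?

154

The ordinary generating function has denominator 1 - y - y^2 + 3y^3.
Iterating the recurrence: a_0,…,a_{10} = 3, 4, -2, -7, -21, -22, -22, 19, 63, 148, 154.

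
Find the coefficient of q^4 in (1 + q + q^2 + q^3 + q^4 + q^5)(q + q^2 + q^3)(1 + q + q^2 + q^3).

(1 + q + q^2 + q^3 + q^4 + q^5) has coefficients 1,1,1,1,1 for degrees 0…4.
(q + q^2 + q^3) has coefficients 0,1,1,1,0 for degrees 0…4.
Finally multiplying by (1 + q + q^2 + q^3), the product of all factors after the first has coefficients 0,1,2,3,3 for degrees 0…4.
[q^4] = 1·3 + 1·3 + 1·2 + 1·1 + 1·0 = 9.

9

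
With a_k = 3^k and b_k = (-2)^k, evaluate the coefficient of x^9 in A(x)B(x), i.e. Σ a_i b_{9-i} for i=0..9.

11605

The convolution is the x^9 coefficient of A(x)B(x).
Σ = 1·(-512) + 3·256 + 9·(-128) + 27·64 + 81·(-32) + 243·16 + 729·(-8) + 2187·4 + 6561·(-2) + 19683·1 = 11605.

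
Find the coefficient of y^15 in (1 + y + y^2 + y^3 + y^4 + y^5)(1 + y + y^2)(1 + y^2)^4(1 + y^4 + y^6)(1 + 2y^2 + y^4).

309

(1 + y + y^2 + y^3 + y^4 + y^5) has coefficients 1,1,1,1,1,1 for degrees 0…5.
(1 + y + y^2) has coefficients 1,1,1,0,0,0,0,0,0,0,0,0,0,0,0,0 for degrees 0…15.
Multiplying by (1 + y^2)^4 gives running coefficients 1,1,5,4,10,6,10,4,5,1,1,0,0,0,0,0 for degrees 0…15.
Multiplying by (1 + y^4 + y^6) gives running coefficients 1,1,5,4,11,7,16,9,20,11,21,10,15,5,6,1 for degrees 0…15.
Finally multiplying by (1 + 2y^2 + y^4), the product of all factors after the first has coefficients 1,1,7,6,22,16,43,27,63,36,77,41,77,36,57,21 for degrees 0…15.
[y^15] = 1·21 + 1·57 + 1·36 + 1·77 + 1·41 + 1·77 = 309.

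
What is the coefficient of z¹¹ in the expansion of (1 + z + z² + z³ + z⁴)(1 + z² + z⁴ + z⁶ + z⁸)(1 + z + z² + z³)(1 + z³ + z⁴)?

28

(1 + z + z² + z³ + z⁴) has coefficients 1,1,1,1,1 for degrees 0…4.
(1 + z² + z⁴ + z⁶ + z⁸) has coefficients 1,0,1,0,1,0,1,0,1,0,0,0 for degrees 0…11.
Multiplying by (1 + z + z² + z³) gives running coefficients 1,1,2,2,2,2,2,2,2,2,1,1 for degrees 0…11.
Finally multiplying by (1 + z³ + z⁴), the product of all factors after the first has coefficients 1,1,2,3,4,5,6,6,6,6,5,5 for degrees 0…11.
[z¹¹] = 1·5 + 1·5 + 1·6 + 1·6 + 1·6 = 28.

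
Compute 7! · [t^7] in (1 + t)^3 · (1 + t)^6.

181440

The EGF product rule gives c_7 = Σ_{k_1+k_2=7} C(7; k_1,k_2) · ∏ g_i(k_i), where (1+t)^3 gives the falling factorial (3)_k; (1+t)^6 gives the falling factorial (6)_k.
g_1(k) for k = 0…7: 1, 3, 6, 6, 0, 0, 0, 0.
g_2(k) for k = 0…7: 1, 6, 30, 120, 360, 720, 720, 0.
c_7 = Σ_k C(7,k)·g_1(k)·g_2(7−k) = 7·3·720 + 21·6·720 + 35·6·360 = 15120 + 90720 + 75600 = 181440.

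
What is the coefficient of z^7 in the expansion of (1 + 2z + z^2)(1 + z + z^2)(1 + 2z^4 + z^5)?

10

(1 + 2z + z^2) has coefficients 1,2,1 for degrees 0…2.
(1 + z + z^2) has coefficients 1,1,1,0,0,0,0,0 for degrees 0…7.
Finally multiplying by (1 + 2z^4 + z^5), the product of all factors after the first has coefficients 1,1,1,0,2,3,3,1 for degrees 0…7.
[z^7] = 1·1 + 2·3 + 1·3 = 10.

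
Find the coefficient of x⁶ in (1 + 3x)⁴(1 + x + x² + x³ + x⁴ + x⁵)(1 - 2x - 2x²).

(1 + 3x)⁴ has coefficients 1,12,54,108,81 for degrees 0…4.
(1 + x + x² + x³ + x⁴ + x⁵) has coefficients 1,1,1,1,1,1,0 for degrees 0…6.
Finally multiplying by (1 - 2x - 2x²), the product of all factors after the first has coefficients 1,-1,-3,-3,-3,-3,-4 for degrees 0…6.
[x⁶] = 1·(-4) + 12·(-3) + 54·(-3) + 108·(-3) + 81·(-3) = -769.

-769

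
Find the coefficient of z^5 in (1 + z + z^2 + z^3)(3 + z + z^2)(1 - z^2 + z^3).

1

(1 + z + z^2 + z^3) has coefficients 1,1,1,1 for degrees 0…3.
(3 + z + z^2) has coefficients 3,1,1,0,0,0 for degrees 0…5.
Finally multiplying by (1 - z^2 + z^3), the product of all factors after the first has coefficients 3,1,-2,2,0,1 for degrees 0…5.
[z^5] = 1·1 + 1·0 + 1·2 + 1·(-2) = 1.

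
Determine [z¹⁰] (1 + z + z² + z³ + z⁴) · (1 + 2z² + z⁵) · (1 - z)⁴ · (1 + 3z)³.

55

(1 + z + z² + z³ + z⁴) has coefficients 1,1,1,1,1 for degrees 0…4.
(1 + 2z² + z⁵) has coefficients 1,0,2,0,0,1,0,0,0,0,0 for degrees 0…10.
Multiplying by (1 - z)⁴ gives running coefficients 1,-4,8,-12,13,-7,-2,6,-4,1,0 for degrees 0…10.
Finally multiplying by (1 + 3z)³, the product of all factors after the first has coefficients 1,5,-1,-21,13,2,-38,150,-193,73,63 for degrees 0…10.
[z¹⁰] = 1·63 + 1·73 + 1·(-193) + 1·150 + 1·(-38) = 55.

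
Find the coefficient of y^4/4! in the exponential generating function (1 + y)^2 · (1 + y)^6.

1680

The EGF product rule gives c_4 = Σ_{k_1+k_2=4} C(4; k_1,k_2) · ∏ g_i(k_i), where (1+y)^2 gives the falling factorial (2)_k; (1+y)^6 gives the falling factorial (6)_k.
g_1(k) for k = 0…4: 1, 2, 2, 0, 0.
g_2(k) for k = 0…4: 1, 6, 30, 120, 360.
c_4 = Σ_k C(4,k)·g_1(k)·g_2(4−k) = 1·1·360 + 4·2·120 + 6·2·30 = 360 + 960 + 360 = 1680.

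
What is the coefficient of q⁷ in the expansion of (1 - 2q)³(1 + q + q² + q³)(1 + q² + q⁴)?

(1 - 2q)³ has coefficients 1,-6,12,-8 for degrees 0…3.
(1 + q + q² + q³) has coefficients 1,1,1,1,0,0,0,0 for degrees 0…7.
Finally multiplying by (1 + q² + q⁴), the product of all factors after the first has coefficients 1,1,2,2,2,2,1,1 for degrees 0…7.
[q⁷] = 1·1 − 6·1 + 12·2 − 8·2 = 3.

3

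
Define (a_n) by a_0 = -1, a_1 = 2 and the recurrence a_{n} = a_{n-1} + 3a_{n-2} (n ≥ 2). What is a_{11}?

1889

The ordinary generating function has denominator 1 - z - 3z^2.
Iterating the recurrence: a_0,…,a_{11} = -1, 2, -1, 5, 2, 17, 23, 74, 143, 365, 794, 1889.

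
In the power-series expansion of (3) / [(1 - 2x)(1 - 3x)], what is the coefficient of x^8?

Partial fractions give a closed form: a_n = (-6)·2^n + (9)·3^n.
At n = 8: a_8 = 57513.

57513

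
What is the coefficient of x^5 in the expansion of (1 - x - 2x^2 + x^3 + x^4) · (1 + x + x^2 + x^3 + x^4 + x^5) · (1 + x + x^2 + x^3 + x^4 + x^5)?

-2

(1 - x - 2x^2 + x^3 + x^4) has coefficients 1,-1,-2,1,1 for degrees 0…4.
(1 + x + x^2 + x^3 + x^4 + x^5) has coefficients 1,1,1,1,1,1 for degrees 0…5.
Finally multiplying by (1 + x + x^2 + x^3 + x^4 + x^5), the product of all factors after the first has coefficients 1,2,3,4,5,6 for degrees 0…5.
[x^5] = 1·6 − 1·5 − 2·4 + 1·3 + 1·2 = -2.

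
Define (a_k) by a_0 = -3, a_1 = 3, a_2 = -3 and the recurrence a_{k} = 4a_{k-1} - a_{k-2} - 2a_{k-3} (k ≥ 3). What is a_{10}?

-81795

The ordinary generating function has denominator 1 - 4y + y^2 + 2y^3.
Iterating the recurrence: a_0,…,a_{10} = -3, 3, -3, -9, -39, -141, -507, -1809, -6447, -22965, -81795.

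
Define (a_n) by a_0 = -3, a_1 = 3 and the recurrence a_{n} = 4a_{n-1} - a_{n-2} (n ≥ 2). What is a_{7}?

11073

The ordinary generating function has denominator 1 - 4x + x^2.
Iterating the recurrence: a_0,…,a_{7} = -3, 3, 15, 57, 213, 795, 2967, 11073.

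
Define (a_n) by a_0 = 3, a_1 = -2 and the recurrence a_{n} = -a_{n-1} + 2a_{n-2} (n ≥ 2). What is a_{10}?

The ordinary generating function has denominator 1 + t - 2t^2.
Iterating the recurrence: a_0,…,a_{10} = 3, -2, 8, -12, 28, -52, 108, -212, 428, -852, 1708.

1708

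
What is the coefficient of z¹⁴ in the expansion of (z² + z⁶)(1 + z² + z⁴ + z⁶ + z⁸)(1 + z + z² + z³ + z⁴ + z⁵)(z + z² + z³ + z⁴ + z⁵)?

(z² + z⁶) has coefficients 0,0,1,0,0,0,1 for degrees 0…6.
(1 + z² + z⁴ + z⁶ + z⁸) has coefficients 1,0,1,0,1,0,1,0,1,0,0,0,0,0,0 for degrees 0…14.
Multiplying by (1 + z + z² + z³ + z⁴ + z⁵) gives running coefficients 1,1,2,2,3,3,3,3,3,3,2,2,1,1,0 for degrees 0…14.
Finally multiplying by (z + z² + z³ + z⁴ + z⁵), the product of all factors after the first has coefficients 0,1,2,4,6,9,11,13,14,15,15,14,13,11,9 for degrees 0…14.
[z¹⁴] = 1·13 + 1·14 = 27.

27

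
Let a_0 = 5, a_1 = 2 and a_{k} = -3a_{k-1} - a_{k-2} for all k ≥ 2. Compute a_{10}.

The ordinary generating function has denominator 1 + 3y + y^2.
Iterating the recurrence: a_0,…,a_{10} = 5, 2, -11, 31, -82, 215, -563, 1474, -3859, 10103, -26450.

-26450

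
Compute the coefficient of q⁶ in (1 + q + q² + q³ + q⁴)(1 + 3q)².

(1 + q + q² + q³ + q⁴) has coefficients 1,1,1,1,1 for degrees 0…4.
(1 + 3q)² has coefficients 1,6,9,0,0,0,0 for degrees 0…6.
[q⁶] = 1·0 + 1·0 + 1·0 + 1·0 + 1·9 = 9.

9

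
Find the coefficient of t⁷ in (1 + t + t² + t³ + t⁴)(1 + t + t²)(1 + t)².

4

(1 + t + t² + t³ + t⁴) has coefficients 1,1,1,1,1 for degrees 0…4.
(1 + t + t²) has coefficients 1,1,1,0,0,0,0,0 for degrees 0…7.
Finally multiplying by (1 + t)², the product of all factors after the first has coefficients 1,3,4,3,1,0,0,0 for degrees 0…7.
[t⁷] = 1·0 + 1·0 + 1·0 + 1·1 + 1·3 = 4.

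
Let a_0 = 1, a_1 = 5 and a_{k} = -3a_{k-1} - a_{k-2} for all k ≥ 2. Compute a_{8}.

-5312

The ordinary generating function has denominator 1 + 3x + x^2.
Iterating the recurrence: a_0,…,a_{8} = 1, 5, -16, 43, -113, 296, -775, 2029, -5312.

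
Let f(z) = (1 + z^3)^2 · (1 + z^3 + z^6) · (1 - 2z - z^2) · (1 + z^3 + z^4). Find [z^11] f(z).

(1 + z^3)^2 has coefficients 1,0,0,2,0,0,1 for degrees 0…6.
(1 + z^3 + z^6) has coefficients 1,0,0,1,0,0,1,0,0,0,0,0 for degrees 0…11.
Multiplying by (1 - 2z - z^2) gives running coefficients 1,-2,-1,1,-2,-1,1,-2,-1,0,0,0 for degrees 0…11.
Finally multiplying by (1 + z^3 + z^4), the product of all factors after the first has coefficients 1,-2,-1,2,-3,-4,1,-3,-4,0,-1,-3 for degrees 0…11.
[z^11] = 1·(-3) + 2·(-4) + 1·(-4) = -15.

-15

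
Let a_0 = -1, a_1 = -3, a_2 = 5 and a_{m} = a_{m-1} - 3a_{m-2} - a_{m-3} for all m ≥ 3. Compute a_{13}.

6745

The ordinary generating function has denominator 1 - x + 3x^2 + x^3.
Iterating the recurrence: a_0,…,a_{13} = -1, -3, 5, 15, 3, -47, -71, 67, 327, 197, -851, -1769, 587, 6745.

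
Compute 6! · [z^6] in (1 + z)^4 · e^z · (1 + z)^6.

The EGF product rule gives c_6 = Σ_{k_1+k_2+k_3=6} C(6; k_1,k_2,k_3) · ∏ g_i(k_i), where (1+z)^4 gives the falling factorial (4)_k; e^z gives (1)^k; (1+z)^6 gives the falling factorial (6)_k.
g_1(k) for k = 0…6: 1, 4, 12, 24, 24, 0, 0.
g_2(k) for k = 0…6: 1, 1, 1, 1, 1, 1, 1.
g_3(k) for k = 0…6: 1, 6, 30, 120, 360, 720, 720.
First combine the last two factors: h(k) = Σ_j C(k,j)·g_2(j)·g_3(k−j) for k = 0…6: 1, 7, 43, 229, 1045, 4051, 13327.
c_6 = Σ_k C(6,k)·g_1(k)·h(6−k) = 1·1·13327 + 6·4·4051 + 15·12·1045 + 20·24·229 + 15·24·43 = 13327 + 97224 + 188100 + 109920 + 15480 = 424051.

424051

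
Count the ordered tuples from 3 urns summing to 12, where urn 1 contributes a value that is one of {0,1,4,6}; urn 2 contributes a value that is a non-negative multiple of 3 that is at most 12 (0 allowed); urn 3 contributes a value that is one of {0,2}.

The generating function for the choices is (1 + y + y⁴ + y⁶)·(1 + y³ + y⁶ + y⁹ + y¹²)·(1 + y²); the count is [y¹²].
(1 + y + y⁴ + y⁶) has coefficients 1,1,0,0,1,0,1 for degrees 0…6.
(1 + y³ + y⁶ + y⁹ + y¹²) has coefficients 1,0,0,1,0,0,1,0,0,1,0,0,1 for degrees 0…12.
Finally multiplying by (1 + y²), the product of all factors after the first has coefficients 1,0,1,1,0,1,1,0,1,1,0,1,1 for degrees 0…12.
[y¹²] = 1·1 + 1·1 + 1·1 + 1·1 = 4.

4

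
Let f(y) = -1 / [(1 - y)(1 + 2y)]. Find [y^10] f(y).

-683

Partial fractions give a closed form: a_n = (-1/3)·1^n + (-2/3)·(-2)^n.
At n = 10: a_10 = -683.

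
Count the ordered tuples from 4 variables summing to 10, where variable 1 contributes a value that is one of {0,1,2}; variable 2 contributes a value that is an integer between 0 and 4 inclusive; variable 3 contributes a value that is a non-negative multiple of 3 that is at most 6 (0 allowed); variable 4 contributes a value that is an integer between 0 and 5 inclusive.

The generating function for the choices is (1 + x + x²)·(1 + x + x² + x³ + x⁴)·(1 + x³ + x⁶)·(1 + x + x² + x³ + x⁴ + x⁵); the count is [x¹⁰].
(1 + x + x²) has coefficients 1,1,1 for degrees 0…2.
(1 + x + x² + x³ + x⁴) has coefficients 1,1,1,1,1,0,0,0,0,0,0 for degrees 0…10.
Multiplying by (1 + x³ + x⁶) gives running coefficients 1,1,1,2,2,1,2,2,1,1,1 for degrees 0…10.
Finally multiplying by (1 + x + x² + x³ + x⁴ + x⁵), the product of all factors after the first has coefficients 1,2,3,5,7,8,9,10,10,9,8 for degrees 0…10.
[x¹⁰] = 1·8 + 1·9 + 1·10 = 27.

27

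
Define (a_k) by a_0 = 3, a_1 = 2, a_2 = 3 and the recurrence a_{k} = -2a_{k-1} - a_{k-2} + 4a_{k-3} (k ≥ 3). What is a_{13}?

The ordinary generating function has denominator 1 + 2z + z^2 - 4z^3.
Iterating the recurrence: a_0,…,a_{13} = 3, 2, 3, 4, -3, 14, -9, -8, 81, -190, 267, -20, -987, 3062.

3062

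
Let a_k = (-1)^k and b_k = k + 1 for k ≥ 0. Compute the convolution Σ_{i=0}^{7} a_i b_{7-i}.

Write out a_i and b_{7-i} for i = 0,…,7 and sum the products.
Σ = 1·8 − 1·7 + 1·6 − 1·5 + 1·4 − 1·3 + 1·2 − 1·1 = 4.

4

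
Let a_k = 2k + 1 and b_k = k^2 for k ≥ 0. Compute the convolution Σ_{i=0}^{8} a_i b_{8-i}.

Write out a_i and b_{8-i} for i = 0,…,8 and sum the products.
Σ = 1·64 + 3·49 + 5·36 + 7·25 + 9·16 + 11·9 + 13·4 + 15·1 + 17·0 = 876.

876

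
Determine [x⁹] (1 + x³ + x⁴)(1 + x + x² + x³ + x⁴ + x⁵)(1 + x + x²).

5

(1 + x³ + x⁴) has coefficients 1,0,0,1,1 for degrees 0…4.
(1 + x + x² + x³ + x⁴ + x⁵) has coefficients 1,1,1,1,1,1,0,0,0,0 for degrees 0…9.
Finally multiplying by (1 + x + x²), the product of all factors after the first has coefficients 1,2,3,3,3,3,2,1,0,0 for degrees 0…9.
[x⁹] = 1·0 + 1·2 + 1·3 = 5.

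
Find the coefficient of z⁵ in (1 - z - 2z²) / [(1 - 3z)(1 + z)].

81

The denominator gives the recurrence a_n = 2a_(n−1) + 3a_(n−2) for n ≥ 3; the numerator fixes a_0 = 1, a_1 = 1, a_2 = 3.
Iterating: 1, 1, 3, 9, 27, 81, so a_5 = 81.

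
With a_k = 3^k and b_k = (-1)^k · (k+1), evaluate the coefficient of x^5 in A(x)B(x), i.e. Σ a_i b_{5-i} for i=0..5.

Write out a_i and b_{5-i} for i = 0,…,5 and sum the products.
Σ = 1·(-6) + 3·5 + 9·(-4) + 27·3 + 81·(-2) + 243·1 = 135.

135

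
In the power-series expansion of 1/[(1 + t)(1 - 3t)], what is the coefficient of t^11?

132860

Partial fractions give a closed form: a_n = (1/4)·(-1)^n + (3/4)·3^n.
At n = 11: a_11 = 132860.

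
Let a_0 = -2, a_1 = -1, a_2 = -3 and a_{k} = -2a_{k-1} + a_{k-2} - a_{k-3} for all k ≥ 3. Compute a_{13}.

The ordinary generating function has denominator 1 + 2q - q^2 + q^3.
Iterating the recurrence: a_0,…,a_{13} = -2, -1, -3, 7, -16, 42, -107, 272, -693, 1765, -4495, 11448, -29156, 74255.

74255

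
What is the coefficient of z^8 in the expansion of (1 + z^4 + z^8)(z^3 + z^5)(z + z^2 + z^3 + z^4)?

(1 + z^4 + z^8) has coefficients 1,0,0,0,1,0,0,0,1 for degrees 0…8.
(z^3 + z^5) has coefficients 0,0,0,1,0,1,0,0,0 for degrees 0…8.
Finally multiplying by (z + z^2 + z^3 + z^4), the product of all factors after the first has coefficients 0,0,0,0,1,1,2,2,1 for degrees 0…8.
[z^8] = 1·1 + 1·1 + 1·0 = 2.

2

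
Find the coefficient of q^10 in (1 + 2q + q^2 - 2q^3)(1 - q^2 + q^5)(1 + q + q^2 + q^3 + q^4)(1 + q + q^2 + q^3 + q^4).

9

(1 + 2q + q^2 - 2q^3) has coefficients 1,2,1,-2 for degrees 0…3.
(1 - q^2 + q^5) has coefficients 1,0,-1,0,0,1,0,0,0,0,0 for degrees 0…10.
Multiplying by (1 + q + q^2 + q^3 + q^4) gives running coefficients 1,1,0,0,0,0,0,1,1,1,0 for degrees 0…10.
Finally multiplying by (1 + q + q^2 + q^3 + q^4), the product of all factors after the first has coefficients 1,2,2,2,2,1,0,1,2,3,3 for degrees 0…10.
[q^10] = 1·3 + 2·3 + 1·2 − 2·1 = 9.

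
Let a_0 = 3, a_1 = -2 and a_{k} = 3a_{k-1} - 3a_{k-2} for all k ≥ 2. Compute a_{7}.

54

The ordinary generating function has denominator 1 - 3t + 3t^2.
Iterating the recurrence: a_0,…,a_{7} = 3, -2, -15, -39, -72, -99, -81, 54.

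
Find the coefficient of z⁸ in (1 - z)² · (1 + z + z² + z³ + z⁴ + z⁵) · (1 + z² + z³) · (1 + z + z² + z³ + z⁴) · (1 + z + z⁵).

-2

(1 - z)² has coefficients 1,-2,1 for degrees 0…2.
(1 + z + z² + z³ + z⁴ + z⁵) has coefficients 1,1,1,1,1,1,0,0,0 for degrees 0…8.
Multiplying by (1 + z² + z³) gives running coefficients 1,1,2,3,3,3,2,2,1 for degrees 0…8.
Multiplying by (1 + z + z² + z³ + z⁴) gives running coefficients 1,2,4,7,10,12,13,13,11 for degrees 0…8.
Finally multiplying by (1 + z + z⁵), the product of all factors after the first has coefficients 1,3,6,11,17,23,27,30,31 for degrees 0…8.
[z⁸] = 1·31 − 2·30 + 1·27 = -2.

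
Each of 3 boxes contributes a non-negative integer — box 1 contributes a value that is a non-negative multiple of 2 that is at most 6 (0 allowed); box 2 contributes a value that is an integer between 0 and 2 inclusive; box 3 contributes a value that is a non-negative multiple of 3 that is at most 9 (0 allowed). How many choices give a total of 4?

3

The generating function for the choices is (1 + t^2 + t^4 + t^6)·(1 + t + t^2)·(1 + t^3 + t^6 + t^9); the count is [t^4].
(1 + t^2 + t^4 + t^6) has coefficients 1,0,1,0,1 for degrees 0…4.
(1 + t + t^2) has coefficients 1,1,1,0,0 for degrees 0…4.
Finally multiplying by (1 + t^3 + t^6 + t^9), the product of all factors after the first has coefficients 1,1,1,1,1 for degrees 0…4.
[t^4] = 1·1 + 1·1 + 1·1 = 3.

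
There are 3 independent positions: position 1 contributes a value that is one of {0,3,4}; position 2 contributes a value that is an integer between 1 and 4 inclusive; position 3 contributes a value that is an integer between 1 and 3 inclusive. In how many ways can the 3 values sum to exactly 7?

6

The generating function for the choices is (1 + y^3 + y^4)·(y + y^2 + y^3 + y^4)·(y + y^2 + y^3); the count is [y^7].
(1 + y^3 + y^4) has coefficients 1,0,0,1,1 for degrees 0…4.
(y + y^2 + y^3 + y^4) has coefficients 0,1,1,1,1,0,0,0 for degrees 0…7.
Finally multiplying by (y + y^2 + y^3), the product of all factors after the first has coefficients 0,0,1,2,3,3,2,1 for degrees 0…7.
[y^7] = 1·1 + 1·3 + 1·2 = 6.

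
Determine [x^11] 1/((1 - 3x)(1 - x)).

Partial fractions give a closed form: a_n = (3/2)·3^n + (-1/2)·1^n.
At n = 11: a_11 = 265720.

265720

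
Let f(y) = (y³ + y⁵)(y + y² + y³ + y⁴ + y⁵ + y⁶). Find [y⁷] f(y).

(y³ + y⁵) has coefficients 0,0,0,1,0,1 for degrees 0…5.
(y + y² + y³ + y⁴ + y⁵ + y⁶) has coefficients 0,1,1,1,1,1,1,0 for degrees 0…7.
[y⁷] = 1·1 + 1·1 = 2.

2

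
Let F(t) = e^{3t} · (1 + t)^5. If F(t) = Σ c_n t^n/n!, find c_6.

The EGF product rule gives c_6 = Σ_{k_1+k_2=6} C(6; k_1,k_2) · ∏ g_i(k_i), where e^{3t} gives (3)^k; (1+t)^5 gives the falling factorial (5)_k.
g_1(k) for k = 0…6: 1, 3, 9, 27, 81, 243, 729.
g_2(k) for k = 0…6: 1, 5, 20, 60, 120, 120, 0.
c_6 = Σ_k C(6,k)·g_1(k)·g_2(6−k) = 6·3·120 + 15·9·120 + 20·27·60 + 15·81·20 + 6·243·5 + 1·729·1 = 2160 + 16200 + 32400 + 24300 + 7290 + 729 = 83079.

83079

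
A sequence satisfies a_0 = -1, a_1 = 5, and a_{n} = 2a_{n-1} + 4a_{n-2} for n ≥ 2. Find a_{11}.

The ordinary generating function has denominator 1 - 2z - 4z^2.
Iterating the recurrence: a_0,…,a_{11} = -1, 5, 6, 32, 88, 304, 960, 3136, 10112, 32768, 105984, 343040.

343040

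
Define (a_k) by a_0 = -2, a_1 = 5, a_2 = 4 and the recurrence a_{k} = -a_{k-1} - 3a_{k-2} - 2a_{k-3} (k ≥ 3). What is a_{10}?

-143

The ordinary generating function has denominator 1 + q + 3q^2 + 2q^3.
Iterating the recurrence: a_0,…,a_{10} = -2, 5, 4, -15, -7, 44, 7, -125, 16, 345, -143.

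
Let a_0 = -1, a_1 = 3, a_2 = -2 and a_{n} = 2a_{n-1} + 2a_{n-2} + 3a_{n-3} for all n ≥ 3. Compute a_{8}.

The ordinary generating function has denominator 1 - 2y - 2y^2 - 3y^3.
Iterating the recurrence: a_0,…,a_{8} = -1, 3, -2, -1, 3, -2, -1, 3, -2.

-2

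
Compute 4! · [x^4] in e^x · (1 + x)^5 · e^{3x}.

The EGF product rule gives c_4 = Σ_{k_1+k_2+k_3=4} C(4; k_1,k_2,k_3) · ∏ g_i(k_i), where e^x gives (1)^k; (1+x)^5 gives the falling factorial (5)_k; e^{3x} gives (3)^k.
g_1(k) for k = 0…4: 1, 1, 1, 1, 1.
g_2(k) for k = 0…4: 1, 5, 20, 60, 120.
g_3(k) for k = 0…4: 1, 3, 9, 27, 81.
First combine the last two factors: h(k) = Σ_j C(k,j)·g_2(j)·g_3(k−j) for k = 0…4: 1, 8, 59, 402, 2541.
c_4 = Σ_k C(4,k)·g_1(k)·h(4−k) = 1·1·2541 + 4·1·402 + 6·1·59 + 4·1·8 + 1·1·1 = 2541 + 1608 + 354 + 32 + 1 = 4536.

4536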